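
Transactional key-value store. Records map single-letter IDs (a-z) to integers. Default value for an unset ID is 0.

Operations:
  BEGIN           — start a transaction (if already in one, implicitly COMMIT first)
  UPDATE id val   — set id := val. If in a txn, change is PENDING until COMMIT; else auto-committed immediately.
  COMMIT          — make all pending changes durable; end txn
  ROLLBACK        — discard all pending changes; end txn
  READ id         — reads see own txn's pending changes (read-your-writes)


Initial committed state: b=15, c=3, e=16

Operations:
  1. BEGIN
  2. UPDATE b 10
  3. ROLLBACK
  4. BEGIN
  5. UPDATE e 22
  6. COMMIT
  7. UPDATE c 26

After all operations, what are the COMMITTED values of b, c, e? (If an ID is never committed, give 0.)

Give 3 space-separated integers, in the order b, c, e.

Initial committed: {b=15, c=3, e=16}
Op 1: BEGIN: in_txn=True, pending={}
Op 2: UPDATE b=10 (pending; pending now {b=10})
Op 3: ROLLBACK: discarded pending ['b']; in_txn=False
Op 4: BEGIN: in_txn=True, pending={}
Op 5: UPDATE e=22 (pending; pending now {e=22})
Op 6: COMMIT: merged ['e'] into committed; committed now {b=15, c=3, e=22}
Op 7: UPDATE c=26 (auto-commit; committed c=26)
Final committed: {b=15, c=26, e=22}

Answer: 15 26 22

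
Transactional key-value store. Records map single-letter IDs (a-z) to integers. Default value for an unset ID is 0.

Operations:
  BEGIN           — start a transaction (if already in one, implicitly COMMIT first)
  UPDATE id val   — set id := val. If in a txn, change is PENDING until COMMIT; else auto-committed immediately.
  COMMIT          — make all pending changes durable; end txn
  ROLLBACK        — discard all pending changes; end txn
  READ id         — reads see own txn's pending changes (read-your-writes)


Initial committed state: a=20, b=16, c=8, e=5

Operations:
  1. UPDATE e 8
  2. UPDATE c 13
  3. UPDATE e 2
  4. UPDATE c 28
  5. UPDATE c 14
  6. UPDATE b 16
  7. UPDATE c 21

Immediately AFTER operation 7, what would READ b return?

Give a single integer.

Answer: 16

Derivation:
Initial committed: {a=20, b=16, c=8, e=5}
Op 1: UPDATE e=8 (auto-commit; committed e=8)
Op 2: UPDATE c=13 (auto-commit; committed c=13)
Op 3: UPDATE e=2 (auto-commit; committed e=2)
Op 4: UPDATE c=28 (auto-commit; committed c=28)
Op 5: UPDATE c=14 (auto-commit; committed c=14)
Op 6: UPDATE b=16 (auto-commit; committed b=16)
Op 7: UPDATE c=21 (auto-commit; committed c=21)
After op 7: visible(b) = 16 (pending={}, committed={a=20, b=16, c=21, e=2})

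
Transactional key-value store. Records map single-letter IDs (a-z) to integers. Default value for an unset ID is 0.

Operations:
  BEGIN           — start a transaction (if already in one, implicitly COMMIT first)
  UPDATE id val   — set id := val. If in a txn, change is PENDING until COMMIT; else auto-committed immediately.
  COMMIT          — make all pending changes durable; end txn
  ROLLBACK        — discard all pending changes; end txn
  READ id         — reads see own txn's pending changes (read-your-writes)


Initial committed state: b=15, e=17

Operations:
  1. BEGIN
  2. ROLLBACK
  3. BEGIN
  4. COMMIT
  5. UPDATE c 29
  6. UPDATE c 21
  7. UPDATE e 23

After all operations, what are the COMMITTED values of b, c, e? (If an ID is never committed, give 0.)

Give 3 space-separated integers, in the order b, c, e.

Answer: 15 21 23

Derivation:
Initial committed: {b=15, e=17}
Op 1: BEGIN: in_txn=True, pending={}
Op 2: ROLLBACK: discarded pending []; in_txn=False
Op 3: BEGIN: in_txn=True, pending={}
Op 4: COMMIT: merged [] into committed; committed now {b=15, e=17}
Op 5: UPDATE c=29 (auto-commit; committed c=29)
Op 6: UPDATE c=21 (auto-commit; committed c=21)
Op 7: UPDATE e=23 (auto-commit; committed e=23)
Final committed: {b=15, c=21, e=23}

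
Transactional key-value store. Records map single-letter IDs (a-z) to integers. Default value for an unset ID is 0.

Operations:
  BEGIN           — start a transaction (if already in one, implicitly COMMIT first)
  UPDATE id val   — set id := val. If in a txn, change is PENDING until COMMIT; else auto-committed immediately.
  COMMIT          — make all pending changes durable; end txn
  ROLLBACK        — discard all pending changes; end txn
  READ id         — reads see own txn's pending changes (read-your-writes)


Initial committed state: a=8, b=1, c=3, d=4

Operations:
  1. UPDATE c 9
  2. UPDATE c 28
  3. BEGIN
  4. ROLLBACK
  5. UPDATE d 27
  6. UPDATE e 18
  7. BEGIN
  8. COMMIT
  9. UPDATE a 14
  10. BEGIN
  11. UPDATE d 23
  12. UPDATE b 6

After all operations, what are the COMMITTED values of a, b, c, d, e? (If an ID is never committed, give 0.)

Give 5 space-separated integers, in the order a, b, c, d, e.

Answer: 14 1 28 27 18

Derivation:
Initial committed: {a=8, b=1, c=3, d=4}
Op 1: UPDATE c=9 (auto-commit; committed c=9)
Op 2: UPDATE c=28 (auto-commit; committed c=28)
Op 3: BEGIN: in_txn=True, pending={}
Op 4: ROLLBACK: discarded pending []; in_txn=False
Op 5: UPDATE d=27 (auto-commit; committed d=27)
Op 6: UPDATE e=18 (auto-commit; committed e=18)
Op 7: BEGIN: in_txn=True, pending={}
Op 8: COMMIT: merged [] into committed; committed now {a=8, b=1, c=28, d=27, e=18}
Op 9: UPDATE a=14 (auto-commit; committed a=14)
Op 10: BEGIN: in_txn=True, pending={}
Op 11: UPDATE d=23 (pending; pending now {d=23})
Op 12: UPDATE b=6 (pending; pending now {b=6, d=23})
Final committed: {a=14, b=1, c=28, d=27, e=18}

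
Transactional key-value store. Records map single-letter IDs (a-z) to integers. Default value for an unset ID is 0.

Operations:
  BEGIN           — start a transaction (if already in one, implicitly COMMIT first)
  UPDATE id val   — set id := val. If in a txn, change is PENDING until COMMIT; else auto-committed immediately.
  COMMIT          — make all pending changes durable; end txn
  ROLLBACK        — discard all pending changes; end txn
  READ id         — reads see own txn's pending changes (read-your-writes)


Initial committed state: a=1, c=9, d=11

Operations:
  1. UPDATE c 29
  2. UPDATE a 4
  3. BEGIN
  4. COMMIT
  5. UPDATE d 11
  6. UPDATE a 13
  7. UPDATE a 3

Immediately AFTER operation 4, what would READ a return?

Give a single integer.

Answer: 4

Derivation:
Initial committed: {a=1, c=9, d=11}
Op 1: UPDATE c=29 (auto-commit; committed c=29)
Op 2: UPDATE a=4 (auto-commit; committed a=4)
Op 3: BEGIN: in_txn=True, pending={}
Op 4: COMMIT: merged [] into committed; committed now {a=4, c=29, d=11}
After op 4: visible(a) = 4 (pending={}, committed={a=4, c=29, d=11})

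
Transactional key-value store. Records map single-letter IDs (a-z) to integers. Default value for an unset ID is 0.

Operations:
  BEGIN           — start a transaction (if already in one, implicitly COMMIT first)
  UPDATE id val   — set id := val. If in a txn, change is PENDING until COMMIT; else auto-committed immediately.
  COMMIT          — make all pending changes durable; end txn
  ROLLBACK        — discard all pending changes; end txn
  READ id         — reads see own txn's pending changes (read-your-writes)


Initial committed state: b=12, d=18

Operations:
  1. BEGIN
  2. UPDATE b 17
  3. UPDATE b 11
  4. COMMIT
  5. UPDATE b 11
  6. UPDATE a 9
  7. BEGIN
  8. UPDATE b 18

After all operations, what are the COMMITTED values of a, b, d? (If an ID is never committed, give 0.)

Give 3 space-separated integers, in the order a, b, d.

Answer: 9 11 18

Derivation:
Initial committed: {b=12, d=18}
Op 1: BEGIN: in_txn=True, pending={}
Op 2: UPDATE b=17 (pending; pending now {b=17})
Op 3: UPDATE b=11 (pending; pending now {b=11})
Op 4: COMMIT: merged ['b'] into committed; committed now {b=11, d=18}
Op 5: UPDATE b=11 (auto-commit; committed b=11)
Op 6: UPDATE a=9 (auto-commit; committed a=9)
Op 7: BEGIN: in_txn=True, pending={}
Op 8: UPDATE b=18 (pending; pending now {b=18})
Final committed: {a=9, b=11, d=18}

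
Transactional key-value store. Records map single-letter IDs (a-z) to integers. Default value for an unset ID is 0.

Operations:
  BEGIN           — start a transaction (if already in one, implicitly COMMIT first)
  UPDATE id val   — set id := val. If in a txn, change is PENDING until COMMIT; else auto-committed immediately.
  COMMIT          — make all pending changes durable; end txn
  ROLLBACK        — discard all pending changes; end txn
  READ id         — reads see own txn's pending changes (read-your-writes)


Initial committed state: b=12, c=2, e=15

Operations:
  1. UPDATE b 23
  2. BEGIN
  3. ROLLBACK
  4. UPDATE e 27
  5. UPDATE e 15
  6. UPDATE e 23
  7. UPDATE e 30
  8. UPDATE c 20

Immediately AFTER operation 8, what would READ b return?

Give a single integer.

Initial committed: {b=12, c=2, e=15}
Op 1: UPDATE b=23 (auto-commit; committed b=23)
Op 2: BEGIN: in_txn=True, pending={}
Op 3: ROLLBACK: discarded pending []; in_txn=False
Op 4: UPDATE e=27 (auto-commit; committed e=27)
Op 5: UPDATE e=15 (auto-commit; committed e=15)
Op 6: UPDATE e=23 (auto-commit; committed e=23)
Op 7: UPDATE e=30 (auto-commit; committed e=30)
Op 8: UPDATE c=20 (auto-commit; committed c=20)
After op 8: visible(b) = 23 (pending={}, committed={b=23, c=20, e=30})

Answer: 23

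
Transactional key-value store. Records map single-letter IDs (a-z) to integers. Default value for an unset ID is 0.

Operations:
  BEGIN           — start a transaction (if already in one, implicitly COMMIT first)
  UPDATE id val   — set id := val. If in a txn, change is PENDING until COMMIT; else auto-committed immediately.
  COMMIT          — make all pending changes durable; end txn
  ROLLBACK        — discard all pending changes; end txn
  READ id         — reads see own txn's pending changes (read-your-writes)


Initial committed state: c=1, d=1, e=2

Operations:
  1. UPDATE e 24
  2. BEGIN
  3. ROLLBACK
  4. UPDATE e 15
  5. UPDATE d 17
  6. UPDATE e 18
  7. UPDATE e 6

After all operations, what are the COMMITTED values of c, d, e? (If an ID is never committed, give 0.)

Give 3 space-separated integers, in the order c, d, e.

Initial committed: {c=1, d=1, e=2}
Op 1: UPDATE e=24 (auto-commit; committed e=24)
Op 2: BEGIN: in_txn=True, pending={}
Op 3: ROLLBACK: discarded pending []; in_txn=False
Op 4: UPDATE e=15 (auto-commit; committed e=15)
Op 5: UPDATE d=17 (auto-commit; committed d=17)
Op 6: UPDATE e=18 (auto-commit; committed e=18)
Op 7: UPDATE e=6 (auto-commit; committed e=6)
Final committed: {c=1, d=17, e=6}

Answer: 1 17 6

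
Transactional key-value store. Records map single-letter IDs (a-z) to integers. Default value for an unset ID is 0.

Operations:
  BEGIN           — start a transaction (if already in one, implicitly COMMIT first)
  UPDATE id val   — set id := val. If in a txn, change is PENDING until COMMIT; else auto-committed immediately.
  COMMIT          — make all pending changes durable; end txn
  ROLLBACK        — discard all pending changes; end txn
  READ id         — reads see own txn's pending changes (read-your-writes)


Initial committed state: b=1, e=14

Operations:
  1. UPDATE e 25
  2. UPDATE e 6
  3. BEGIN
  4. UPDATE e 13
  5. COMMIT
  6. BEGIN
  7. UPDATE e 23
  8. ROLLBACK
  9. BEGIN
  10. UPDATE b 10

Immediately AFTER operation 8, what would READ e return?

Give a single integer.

Initial committed: {b=1, e=14}
Op 1: UPDATE e=25 (auto-commit; committed e=25)
Op 2: UPDATE e=6 (auto-commit; committed e=6)
Op 3: BEGIN: in_txn=True, pending={}
Op 4: UPDATE e=13 (pending; pending now {e=13})
Op 5: COMMIT: merged ['e'] into committed; committed now {b=1, e=13}
Op 6: BEGIN: in_txn=True, pending={}
Op 7: UPDATE e=23 (pending; pending now {e=23})
Op 8: ROLLBACK: discarded pending ['e']; in_txn=False
After op 8: visible(e) = 13 (pending={}, committed={b=1, e=13})

Answer: 13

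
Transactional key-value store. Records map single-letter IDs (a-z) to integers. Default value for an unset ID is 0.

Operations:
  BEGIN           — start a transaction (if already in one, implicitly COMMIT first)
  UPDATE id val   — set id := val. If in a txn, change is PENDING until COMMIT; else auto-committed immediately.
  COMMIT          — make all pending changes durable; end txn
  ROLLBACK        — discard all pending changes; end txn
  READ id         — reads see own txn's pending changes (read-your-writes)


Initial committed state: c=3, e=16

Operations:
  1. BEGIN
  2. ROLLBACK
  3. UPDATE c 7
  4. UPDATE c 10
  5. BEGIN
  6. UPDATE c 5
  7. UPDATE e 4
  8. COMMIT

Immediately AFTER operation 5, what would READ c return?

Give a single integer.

Initial committed: {c=3, e=16}
Op 1: BEGIN: in_txn=True, pending={}
Op 2: ROLLBACK: discarded pending []; in_txn=False
Op 3: UPDATE c=7 (auto-commit; committed c=7)
Op 4: UPDATE c=10 (auto-commit; committed c=10)
Op 5: BEGIN: in_txn=True, pending={}
After op 5: visible(c) = 10 (pending={}, committed={c=10, e=16})

Answer: 10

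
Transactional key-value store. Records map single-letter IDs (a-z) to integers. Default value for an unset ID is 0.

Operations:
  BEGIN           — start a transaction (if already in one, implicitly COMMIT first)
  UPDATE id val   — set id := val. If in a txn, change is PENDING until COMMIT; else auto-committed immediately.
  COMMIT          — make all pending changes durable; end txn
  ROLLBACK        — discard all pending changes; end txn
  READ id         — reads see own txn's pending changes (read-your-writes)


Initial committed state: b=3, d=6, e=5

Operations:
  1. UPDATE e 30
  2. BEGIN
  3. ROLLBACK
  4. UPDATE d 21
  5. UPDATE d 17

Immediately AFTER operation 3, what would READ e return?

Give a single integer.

Initial committed: {b=3, d=6, e=5}
Op 1: UPDATE e=30 (auto-commit; committed e=30)
Op 2: BEGIN: in_txn=True, pending={}
Op 3: ROLLBACK: discarded pending []; in_txn=False
After op 3: visible(e) = 30 (pending={}, committed={b=3, d=6, e=30})

Answer: 30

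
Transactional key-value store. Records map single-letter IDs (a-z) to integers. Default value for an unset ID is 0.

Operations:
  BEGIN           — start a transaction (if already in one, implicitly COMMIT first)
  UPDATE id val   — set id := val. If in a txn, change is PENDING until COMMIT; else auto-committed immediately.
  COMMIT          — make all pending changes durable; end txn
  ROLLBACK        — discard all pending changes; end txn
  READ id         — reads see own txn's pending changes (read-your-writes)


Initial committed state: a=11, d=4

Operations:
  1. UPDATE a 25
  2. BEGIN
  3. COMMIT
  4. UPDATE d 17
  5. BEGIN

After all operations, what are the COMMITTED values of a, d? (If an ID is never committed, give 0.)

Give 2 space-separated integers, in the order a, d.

Answer: 25 17

Derivation:
Initial committed: {a=11, d=4}
Op 1: UPDATE a=25 (auto-commit; committed a=25)
Op 2: BEGIN: in_txn=True, pending={}
Op 3: COMMIT: merged [] into committed; committed now {a=25, d=4}
Op 4: UPDATE d=17 (auto-commit; committed d=17)
Op 5: BEGIN: in_txn=True, pending={}
Final committed: {a=25, d=17}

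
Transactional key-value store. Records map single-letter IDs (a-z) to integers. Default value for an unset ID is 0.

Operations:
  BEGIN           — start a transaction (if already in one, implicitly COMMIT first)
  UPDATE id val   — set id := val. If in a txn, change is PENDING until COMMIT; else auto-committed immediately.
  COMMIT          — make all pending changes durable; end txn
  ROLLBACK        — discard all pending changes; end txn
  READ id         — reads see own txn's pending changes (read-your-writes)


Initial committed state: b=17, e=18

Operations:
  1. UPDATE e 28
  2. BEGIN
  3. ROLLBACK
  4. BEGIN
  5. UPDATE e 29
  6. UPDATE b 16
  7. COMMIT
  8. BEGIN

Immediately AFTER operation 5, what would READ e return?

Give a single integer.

Answer: 29

Derivation:
Initial committed: {b=17, e=18}
Op 1: UPDATE e=28 (auto-commit; committed e=28)
Op 2: BEGIN: in_txn=True, pending={}
Op 3: ROLLBACK: discarded pending []; in_txn=False
Op 4: BEGIN: in_txn=True, pending={}
Op 5: UPDATE e=29 (pending; pending now {e=29})
After op 5: visible(e) = 29 (pending={e=29}, committed={b=17, e=28})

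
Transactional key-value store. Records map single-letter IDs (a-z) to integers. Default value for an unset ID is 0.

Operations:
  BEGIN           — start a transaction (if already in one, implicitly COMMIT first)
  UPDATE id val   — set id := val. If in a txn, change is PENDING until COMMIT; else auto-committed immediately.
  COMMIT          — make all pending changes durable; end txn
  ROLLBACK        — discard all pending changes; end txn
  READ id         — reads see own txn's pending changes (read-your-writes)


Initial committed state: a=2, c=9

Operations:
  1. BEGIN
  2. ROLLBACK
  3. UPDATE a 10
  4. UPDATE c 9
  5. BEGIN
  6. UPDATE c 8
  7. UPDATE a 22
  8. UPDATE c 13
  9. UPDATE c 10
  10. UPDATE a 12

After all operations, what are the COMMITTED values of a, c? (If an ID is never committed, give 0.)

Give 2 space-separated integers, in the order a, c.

Answer: 10 9

Derivation:
Initial committed: {a=2, c=9}
Op 1: BEGIN: in_txn=True, pending={}
Op 2: ROLLBACK: discarded pending []; in_txn=False
Op 3: UPDATE a=10 (auto-commit; committed a=10)
Op 4: UPDATE c=9 (auto-commit; committed c=9)
Op 5: BEGIN: in_txn=True, pending={}
Op 6: UPDATE c=8 (pending; pending now {c=8})
Op 7: UPDATE a=22 (pending; pending now {a=22, c=8})
Op 8: UPDATE c=13 (pending; pending now {a=22, c=13})
Op 9: UPDATE c=10 (pending; pending now {a=22, c=10})
Op 10: UPDATE a=12 (pending; pending now {a=12, c=10})
Final committed: {a=10, c=9}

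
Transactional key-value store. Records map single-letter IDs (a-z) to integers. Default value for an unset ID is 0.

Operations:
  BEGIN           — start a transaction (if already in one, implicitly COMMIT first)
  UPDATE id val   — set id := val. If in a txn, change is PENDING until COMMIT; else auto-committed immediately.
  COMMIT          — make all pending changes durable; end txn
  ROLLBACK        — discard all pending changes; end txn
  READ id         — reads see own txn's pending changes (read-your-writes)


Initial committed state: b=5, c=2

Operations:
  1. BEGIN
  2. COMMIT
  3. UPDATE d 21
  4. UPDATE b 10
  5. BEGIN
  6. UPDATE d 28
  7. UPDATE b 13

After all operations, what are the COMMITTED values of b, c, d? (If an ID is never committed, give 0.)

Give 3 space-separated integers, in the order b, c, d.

Answer: 10 2 21

Derivation:
Initial committed: {b=5, c=2}
Op 1: BEGIN: in_txn=True, pending={}
Op 2: COMMIT: merged [] into committed; committed now {b=5, c=2}
Op 3: UPDATE d=21 (auto-commit; committed d=21)
Op 4: UPDATE b=10 (auto-commit; committed b=10)
Op 5: BEGIN: in_txn=True, pending={}
Op 6: UPDATE d=28 (pending; pending now {d=28})
Op 7: UPDATE b=13 (pending; pending now {b=13, d=28})
Final committed: {b=10, c=2, d=21}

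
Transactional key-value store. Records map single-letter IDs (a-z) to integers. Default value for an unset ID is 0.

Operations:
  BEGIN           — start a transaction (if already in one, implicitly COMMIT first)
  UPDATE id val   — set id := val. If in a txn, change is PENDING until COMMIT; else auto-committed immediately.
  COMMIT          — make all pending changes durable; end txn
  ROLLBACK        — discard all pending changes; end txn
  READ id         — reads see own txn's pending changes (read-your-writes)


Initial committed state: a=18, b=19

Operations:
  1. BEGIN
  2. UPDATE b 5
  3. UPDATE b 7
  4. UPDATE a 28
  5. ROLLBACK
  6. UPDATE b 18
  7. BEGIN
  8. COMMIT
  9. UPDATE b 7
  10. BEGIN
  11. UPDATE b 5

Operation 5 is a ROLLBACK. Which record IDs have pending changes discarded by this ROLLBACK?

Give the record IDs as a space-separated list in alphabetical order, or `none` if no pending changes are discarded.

Initial committed: {a=18, b=19}
Op 1: BEGIN: in_txn=True, pending={}
Op 2: UPDATE b=5 (pending; pending now {b=5})
Op 3: UPDATE b=7 (pending; pending now {b=7})
Op 4: UPDATE a=28 (pending; pending now {a=28, b=7})
Op 5: ROLLBACK: discarded pending ['a', 'b']; in_txn=False
Op 6: UPDATE b=18 (auto-commit; committed b=18)
Op 7: BEGIN: in_txn=True, pending={}
Op 8: COMMIT: merged [] into committed; committed now {a=18, b=18}
Op 9: UPDATE b=7 (auto-commit; committed b=7)
Op 10: BEGIN: in_txn=True, pending={}
Op 11: UPDATE b=5 (pending; pending now {b=5})
ROLLBACK at op 5 discards: ['a', 'b']

Answer: a b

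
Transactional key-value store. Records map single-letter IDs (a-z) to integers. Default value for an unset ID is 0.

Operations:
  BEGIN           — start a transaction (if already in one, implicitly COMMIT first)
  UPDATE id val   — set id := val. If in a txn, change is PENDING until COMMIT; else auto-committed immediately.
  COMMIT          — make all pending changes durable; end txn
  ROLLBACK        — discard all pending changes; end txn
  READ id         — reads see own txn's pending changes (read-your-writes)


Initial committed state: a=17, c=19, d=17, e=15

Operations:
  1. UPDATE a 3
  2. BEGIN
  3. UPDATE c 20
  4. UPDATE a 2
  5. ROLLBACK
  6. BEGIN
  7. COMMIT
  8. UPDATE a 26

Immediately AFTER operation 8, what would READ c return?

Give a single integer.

Initial committed: {a=17, c=19, d=17, e=15}
Op 1: UPDATE a=3 (auto-commit; committed a=3)
Op 2: BEGIN: in_txn=True, pending={}
Op 3: UPDATE c=20 (pending; pending now {c=20})
Op 4: UPDATE a=2 (pending; pending now {a=2, c=20})
Op 5: ROLLBACK: discarded pending ['a', 'c']; in_txn=False
Op 6: BEGIN: in_txn=True, pending={}
Op 7: COMMIT: merged [] into committed; committed now {a=3, c=19, d=17, e=15}
Op 8: UPDATE a=26 (auto-commit; committed a=26)
After op 8: visible(c) = 19 (pending={}, committed={a=26, c=19, d=17, e=15})

Answer: 19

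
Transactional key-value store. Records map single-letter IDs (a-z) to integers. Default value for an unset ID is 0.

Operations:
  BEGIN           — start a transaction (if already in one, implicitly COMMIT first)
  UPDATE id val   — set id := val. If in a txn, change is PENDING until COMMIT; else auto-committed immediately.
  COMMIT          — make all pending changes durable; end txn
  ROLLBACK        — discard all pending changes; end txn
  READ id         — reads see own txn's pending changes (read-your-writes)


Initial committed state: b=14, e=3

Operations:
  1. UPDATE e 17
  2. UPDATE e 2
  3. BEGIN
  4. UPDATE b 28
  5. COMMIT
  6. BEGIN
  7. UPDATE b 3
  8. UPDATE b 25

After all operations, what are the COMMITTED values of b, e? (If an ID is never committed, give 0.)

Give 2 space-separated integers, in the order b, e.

Answer: 28 2

Derivation:
Initial committed: {b=14, e=3}
Op 1: UPDATE e=17 (auto-commit; committed e=17)
Op 2: UPDATE e=2 (auto-commit; committed e=2)
Op 3: BEGIN: in_txn=True, pending={}
Op 4: UPDATE b=28 (pending; pending now {b=28})
Op 5: COMMIT: merged ['b'] into committed; committed now {b=28, e=2}
Op 6: BEGIN: in_txn=True, pending={}
Op 7: UPDATE b=3 (pending; pending now {b=3})
Op 8: UPDATE b=25 (pending; pending now {b=25})
Final committed: {b=28, e=2}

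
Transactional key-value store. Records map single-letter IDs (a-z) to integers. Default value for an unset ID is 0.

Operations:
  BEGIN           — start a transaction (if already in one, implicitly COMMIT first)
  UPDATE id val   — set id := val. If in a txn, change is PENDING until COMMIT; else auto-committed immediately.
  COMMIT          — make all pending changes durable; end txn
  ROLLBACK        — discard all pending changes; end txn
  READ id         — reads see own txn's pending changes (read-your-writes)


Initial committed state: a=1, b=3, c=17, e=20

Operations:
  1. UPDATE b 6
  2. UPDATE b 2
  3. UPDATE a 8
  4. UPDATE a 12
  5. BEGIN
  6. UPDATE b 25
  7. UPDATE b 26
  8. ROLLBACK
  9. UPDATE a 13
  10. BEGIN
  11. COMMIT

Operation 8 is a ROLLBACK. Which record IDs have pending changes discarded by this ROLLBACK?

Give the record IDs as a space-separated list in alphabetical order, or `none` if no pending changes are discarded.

Answer: b

Derivation:
Initial committed: {a=1, b=3, c=17, e=20}
Op 1: UPDATE b=6 (auto-commit; committed b=6)
Op 2: UPDATE b=2 (auto-commit; committed b=2)
Op 3: UPDATE a=8 (auto-commit; committed a=8)
Op 4: UPDATE a=12 (auto-commit; committed a=12)
Op 5: BEGIN: in_txn=True, pending={}
Op 6: UPDATE b=25 (pending; pending now {b=25})
Op 7: UPDATE b=26 (pending; pending now {b=26})
Op 8: ROLLBACK: discarded pending ['b']; in_txn=False
Op 9: UPDATE a=13 (auto-commit; committed a=13)
Op 10: BEGIN: in_txn=True, pending={}
Op 11: COMMIT: merged [] into committed; committed now {a=13, b=2, c=17, e=20}
ROLLBACK at op 8 discards: ['b']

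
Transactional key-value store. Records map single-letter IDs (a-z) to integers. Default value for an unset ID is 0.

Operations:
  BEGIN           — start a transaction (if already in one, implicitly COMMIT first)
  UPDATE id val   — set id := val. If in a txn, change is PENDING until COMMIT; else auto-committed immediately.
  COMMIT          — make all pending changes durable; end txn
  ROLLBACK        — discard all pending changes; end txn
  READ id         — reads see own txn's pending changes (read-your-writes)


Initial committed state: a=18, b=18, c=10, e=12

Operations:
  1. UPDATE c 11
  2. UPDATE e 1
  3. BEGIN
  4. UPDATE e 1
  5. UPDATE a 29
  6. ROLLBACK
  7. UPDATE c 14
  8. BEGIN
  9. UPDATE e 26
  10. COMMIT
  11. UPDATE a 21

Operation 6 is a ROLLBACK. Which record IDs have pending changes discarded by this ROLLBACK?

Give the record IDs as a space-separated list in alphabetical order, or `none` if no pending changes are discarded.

Initial committed: {a=18, b=18, c=10, e=12}
Op 1: UPDATE c=11 (auto-commit; committed c=11)
Op 2: UPDATE e=1 (auto-commit; committed e=1)
Op 3: BEGIN: in_txn=True, pending={}
Op 4: UPDATE e=1 (pending; pending now {e=1})
Op 5: UPDATE a=29 (pending; pending now {a=29, e=1})
Op 6: ROLLBACK: discarded pending ['a', 'e']; in_txn=False
Op 7: UPDATE c=14 (auto-commit; committed c=14)
Op 8: BEGIN: in_txn=True, pending={}
Op 9: UPDATE e=26 (pending; pending now {e=26})
Op 10: COMMIT: merged ['e'] into committed; committed now {a=18, b=18, c=14, e=26}
Op 11: UPDATE a=21 (auto-commit; committed a=21)
ROLLBACK at op 6 discards: ['a', 'e']

Answer: a e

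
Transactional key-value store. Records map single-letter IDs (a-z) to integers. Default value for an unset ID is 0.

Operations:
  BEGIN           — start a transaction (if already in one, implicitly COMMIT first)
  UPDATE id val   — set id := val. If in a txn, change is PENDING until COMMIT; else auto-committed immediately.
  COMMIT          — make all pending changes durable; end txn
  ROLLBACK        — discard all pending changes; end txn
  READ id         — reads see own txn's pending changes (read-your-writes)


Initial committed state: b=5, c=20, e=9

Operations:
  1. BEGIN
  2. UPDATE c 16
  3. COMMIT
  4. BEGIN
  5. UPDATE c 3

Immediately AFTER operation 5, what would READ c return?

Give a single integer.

Answer: 3

Derivation:
Initial committed: {b=5, c=20, e=9}
Op 1: BEGIN: in_txn=True, pending={}
Op 2: UPDATE c=16 (pending; pending now {c=16})
Op 3: COMMIT: merged ['c'] into committed; committed now {b=5, c=16, e=9}
Op 4: BEGIN: in_txn=True, pending={}
Op 5: UPDATE c=3 (pending; pending now {c=3})
After op 5: visible(c) = 3 (pending={c=3}, committed={b=5, c=16, e=9})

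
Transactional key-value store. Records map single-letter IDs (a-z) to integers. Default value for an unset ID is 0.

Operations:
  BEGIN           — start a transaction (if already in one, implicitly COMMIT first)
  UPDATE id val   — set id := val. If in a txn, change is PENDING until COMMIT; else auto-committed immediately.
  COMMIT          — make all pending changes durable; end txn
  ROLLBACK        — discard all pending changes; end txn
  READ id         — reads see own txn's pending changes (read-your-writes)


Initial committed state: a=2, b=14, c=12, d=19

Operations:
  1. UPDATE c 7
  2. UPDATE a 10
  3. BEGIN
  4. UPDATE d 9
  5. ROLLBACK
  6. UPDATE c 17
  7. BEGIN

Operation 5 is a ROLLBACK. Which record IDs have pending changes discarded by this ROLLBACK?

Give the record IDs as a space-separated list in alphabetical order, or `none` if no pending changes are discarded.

Initial committed: {a=2, b=14, c=12, d=19}
Op 1: UPDATE c=7 (auto-commit; committed c=7)
Op 2: UPDATE a=10 (auto-commit; committed a=10)
Op 3: BEGIN: in_txn=True, pending={}
Op 4: UPDATE d=9 (pending; pending now {d=9})
Op 5: ROLLBACK: discarded pending ['d']; in_txn=False
Op 6: UPDATE c=17 (auto-commit; committed c=17)
Op 7: BEGIN: in_txn=True, pending={}
ROLLBACK at op 5 discards: ['d']

Answer: d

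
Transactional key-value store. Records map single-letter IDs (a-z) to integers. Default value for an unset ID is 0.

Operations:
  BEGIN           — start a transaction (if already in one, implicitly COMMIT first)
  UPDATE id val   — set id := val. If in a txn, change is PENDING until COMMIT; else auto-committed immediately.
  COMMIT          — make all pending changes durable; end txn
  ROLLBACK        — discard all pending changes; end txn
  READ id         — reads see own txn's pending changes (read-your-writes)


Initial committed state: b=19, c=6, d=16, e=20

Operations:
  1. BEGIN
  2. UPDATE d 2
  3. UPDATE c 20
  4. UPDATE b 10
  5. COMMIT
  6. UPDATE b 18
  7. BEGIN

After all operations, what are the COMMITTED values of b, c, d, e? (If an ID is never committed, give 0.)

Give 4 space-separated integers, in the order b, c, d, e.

Answer: 18 20 2 20

Derivation:
Initial committed: {b=19, c=6, d=16, e=20}
Op 1: BEGIN: in_txn=True, pending={}
Op 2: UPDATE d=2 (pending; pending now {d=2})
Op 3: UPDATE c=20 (pending; pending now {c=20, d=2})
Op 4: UPDATE b=10 (pending; pending now {b=10, c=20, d=2})
Op 5: COMMIT: merged ['b', 'c', 'd'] into committed; committed now {b=10, c=20, d=2, e=20}
Op 6: UPDATE b=18 (auto-commit; committed b=18)
Op 7: BEGIN: in_txn=True, pending={}
Final committed: {b=18, c=20, d=2, e=20}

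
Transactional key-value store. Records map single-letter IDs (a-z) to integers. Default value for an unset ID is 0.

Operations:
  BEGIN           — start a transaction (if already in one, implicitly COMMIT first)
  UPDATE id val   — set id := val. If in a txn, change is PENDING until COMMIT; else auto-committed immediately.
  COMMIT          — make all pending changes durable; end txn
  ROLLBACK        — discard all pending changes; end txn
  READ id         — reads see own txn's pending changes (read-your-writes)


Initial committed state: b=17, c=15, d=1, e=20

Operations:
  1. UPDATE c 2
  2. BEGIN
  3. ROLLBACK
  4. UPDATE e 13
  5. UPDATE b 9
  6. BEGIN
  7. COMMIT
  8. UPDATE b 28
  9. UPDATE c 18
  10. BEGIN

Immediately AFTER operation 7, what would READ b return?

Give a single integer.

Initial committed: {b=17, c=15, d=1, e=20}
Op 1: UPDATE c=2 (auto-commit; committed c=2)
Op 2: BEGIN: in_txn=True, pending={}
Op 3: ROLLBACK: discarded pending []; in_txn=False
Op 4: UPDATE e=13 (auto-commit; committed e=13)
Op 5: UPDATE b=9 (auto-commit; committed b=9)
Op 6: BEGIN: in_txn=True, pending={}
Op 7: COMMIT: merged [] into committed; committed now {b=9, c=2, d=1, e=13}
After op 7: visible(b) = 9 (pending={}, committed={b=9, c=2, d=1, e=13})

Answer: 9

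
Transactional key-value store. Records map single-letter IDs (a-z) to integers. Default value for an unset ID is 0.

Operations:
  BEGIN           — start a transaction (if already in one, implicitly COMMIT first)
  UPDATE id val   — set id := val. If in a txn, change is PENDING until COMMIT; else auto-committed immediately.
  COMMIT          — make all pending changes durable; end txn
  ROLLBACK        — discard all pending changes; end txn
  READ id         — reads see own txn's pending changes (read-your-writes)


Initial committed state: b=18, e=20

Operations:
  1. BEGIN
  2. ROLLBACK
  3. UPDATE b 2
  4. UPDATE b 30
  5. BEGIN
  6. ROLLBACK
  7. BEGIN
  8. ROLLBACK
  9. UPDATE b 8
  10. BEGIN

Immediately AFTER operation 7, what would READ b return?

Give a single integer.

Answer: 30

Derivation:
Initial committed: {b=18, e=20}
Op 1: BEGIN: in_txn=True, pending={}
Op 2: ROLLBACK: discarded pending []; in_txn=False
Op 3: UPDATE b=2 (auto-commit; committed b=2)
Op 4: UPDATE b=30 (auto-commit; committed b=30)
Op 5: BEGIN: in_txn=True, pending={}
Op 6: ROLLBACK: discarded pending []; in_txn=False
Op 7: BEGIN: in_txn=True, pending={}
After op 7: visible(b) = 30 (pending={}, committed={b=30, e=20})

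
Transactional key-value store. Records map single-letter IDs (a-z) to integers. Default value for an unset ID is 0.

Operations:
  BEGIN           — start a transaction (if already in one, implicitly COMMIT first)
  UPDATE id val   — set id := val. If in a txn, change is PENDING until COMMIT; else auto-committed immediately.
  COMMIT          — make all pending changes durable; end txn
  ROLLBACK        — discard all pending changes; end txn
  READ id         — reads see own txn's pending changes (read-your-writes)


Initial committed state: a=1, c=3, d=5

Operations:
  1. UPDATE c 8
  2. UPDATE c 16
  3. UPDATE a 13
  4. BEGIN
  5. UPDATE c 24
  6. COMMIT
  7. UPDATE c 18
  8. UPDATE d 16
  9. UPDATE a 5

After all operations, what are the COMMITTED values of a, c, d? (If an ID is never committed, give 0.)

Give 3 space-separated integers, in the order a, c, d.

Initial committed: {a=1, c=3, d=5}
Op 1: UPDATE c=8 (auto-commit; committed c=8)
Op 2: UPDATE c=16 (auto-commit; committed c=16)
Op 3: UPDATE a=13 (auto-commit; committed a=13)
Op 4: BEGIN: in_txn=True, pending={}
Op 5: UPDATE c=24 (pending; pending now {c=24})
Op 6: COMMIT: merged ['c'] into committed; committed now {a=13, c=24, d=5}
Op 7: UPDATE c=18 (auto-commit; committed c=18)
Op 8: UPDATE d=16 (auto-commit; committed d=16)
Op 9: UPDATE a=5 (auto-commit; committed a=5)
Final committed: {a=5, c=18, d=16}

Answer: 5 18 16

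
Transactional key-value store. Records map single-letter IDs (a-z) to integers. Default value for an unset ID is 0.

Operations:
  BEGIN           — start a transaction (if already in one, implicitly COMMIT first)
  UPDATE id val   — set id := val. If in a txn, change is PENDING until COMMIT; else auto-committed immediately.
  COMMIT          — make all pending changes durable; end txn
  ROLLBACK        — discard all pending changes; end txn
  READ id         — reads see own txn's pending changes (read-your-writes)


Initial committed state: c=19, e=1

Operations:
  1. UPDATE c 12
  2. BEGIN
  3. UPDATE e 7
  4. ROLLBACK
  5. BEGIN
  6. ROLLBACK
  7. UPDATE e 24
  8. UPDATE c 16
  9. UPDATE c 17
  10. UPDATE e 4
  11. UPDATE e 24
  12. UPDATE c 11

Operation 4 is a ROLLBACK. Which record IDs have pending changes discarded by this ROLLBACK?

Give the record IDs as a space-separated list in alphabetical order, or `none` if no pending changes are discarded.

Initial committed: {c=19, e=1}
Op 1: UPDATE c=12 (auto-commit; committed c=12)
Op 2: BEGIN: in_txn=True, pending={}
Op 3: UPDATE e=7 (pending; pending now {e=7})
Op 4: ROLLBACK: discarded pending ['e']; in_txn=False
Op 5: BEGIN: in_txn=True, pending={}
Op 6: ROLLBACK: discarded pending []; in_txn=False
Op 7: UPDATE e=24 (auto-commit; committed e=24)
Op 8: UPDATE c=16 (auto-commit; committed c=16)
Op 9: UPDATE c=17 (auto-commit; committed c=17)
Op 10: UPDATE e=4 (auto-commit; committed e=4)
Op 11: UPDATE e=24 (auto-commit; committed e=24)
Op 12: UPDATE c=11 (auto-commit; committed c=11)
ROLLBACK at op 4 discards: ['e']

Answer: e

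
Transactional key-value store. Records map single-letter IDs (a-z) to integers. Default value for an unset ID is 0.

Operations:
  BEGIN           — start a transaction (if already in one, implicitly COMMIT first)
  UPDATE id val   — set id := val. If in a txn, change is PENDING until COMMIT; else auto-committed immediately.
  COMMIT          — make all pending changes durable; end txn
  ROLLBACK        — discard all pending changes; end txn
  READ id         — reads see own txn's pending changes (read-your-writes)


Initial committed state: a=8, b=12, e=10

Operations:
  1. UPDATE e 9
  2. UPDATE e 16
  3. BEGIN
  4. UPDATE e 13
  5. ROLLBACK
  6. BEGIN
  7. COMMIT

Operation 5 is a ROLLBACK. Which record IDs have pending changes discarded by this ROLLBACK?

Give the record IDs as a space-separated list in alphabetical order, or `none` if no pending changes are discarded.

Initial committed: {a=8, b=12, e=10}
Op 1: UPDATE e=9 (auto-commit; committed e=9)
Op 2: UPDATE e=16 (auto-commit; committed e=16)
Op 3: BEGIN: in_txn=True, pending={}
Op 4: UPDATE e=13 (pending; pending now {e=13})
Op 5: ROLLBACK: discarded pending ['e']; in_txn=False
Op 6: BEGIN: in_txn=True, pending={}
Op 7: COMMIT: merged [] into committed; committed now {a=8, b=12, e=16}
ROLLBACK at op 5 discards: ['e']

Answer: e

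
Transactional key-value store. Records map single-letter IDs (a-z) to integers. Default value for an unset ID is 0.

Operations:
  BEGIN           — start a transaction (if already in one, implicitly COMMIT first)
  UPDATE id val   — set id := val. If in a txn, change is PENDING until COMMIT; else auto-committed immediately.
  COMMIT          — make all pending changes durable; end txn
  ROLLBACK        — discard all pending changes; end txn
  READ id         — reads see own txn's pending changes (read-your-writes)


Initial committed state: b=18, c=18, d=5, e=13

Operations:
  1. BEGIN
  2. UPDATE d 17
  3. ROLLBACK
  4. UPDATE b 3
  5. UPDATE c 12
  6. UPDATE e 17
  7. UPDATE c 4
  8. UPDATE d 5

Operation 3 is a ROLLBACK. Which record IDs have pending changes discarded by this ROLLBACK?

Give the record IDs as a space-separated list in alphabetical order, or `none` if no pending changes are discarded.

Answer: d

Derivation:
Initial committed: {b=18, c=18, d=5, e=13}
Op 1: BEGIN: in_txn=True, pending={}
Op 2: UPDATE d=17 (pending; pending now {d=17})
Op 3: ROLLBACK: discarded pending ['d']; in_txn=False
Op 4: UPDATE b=3 (auto-commit; committed b=3)
Op 5: UPDATE c=12 (auto-commit; committed c=12)
Op 6: UPDATE e=17 (auto-commit; committed e=17)
Op 7: UPDATE c=4 (auto-commit; committed c=4)
Op 8: UPDATE d=5 (auto-commit; committed d=5)
ROLLBACK at op 3 discards: ['d']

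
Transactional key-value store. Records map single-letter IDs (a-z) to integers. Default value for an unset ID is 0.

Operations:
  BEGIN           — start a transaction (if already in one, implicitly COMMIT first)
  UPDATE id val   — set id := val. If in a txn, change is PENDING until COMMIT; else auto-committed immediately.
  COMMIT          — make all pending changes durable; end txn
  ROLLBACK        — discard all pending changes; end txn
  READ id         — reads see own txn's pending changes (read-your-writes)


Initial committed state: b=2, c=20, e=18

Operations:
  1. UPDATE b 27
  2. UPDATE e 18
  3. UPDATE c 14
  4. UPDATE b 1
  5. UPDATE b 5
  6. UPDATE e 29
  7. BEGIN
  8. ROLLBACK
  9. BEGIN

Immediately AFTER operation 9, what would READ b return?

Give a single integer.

Answer: 5

Derivation:
Initial committed: {b=2, c=20, e=18}
Op 1: UPDATE b=27 (auto-commit; committed b=27)
Op 2: UPDATE e=18 (auto-commit; committed e=18)
Op 3: UPDATE c=14 (auto-commit; committed c=14)
Op 4: UPDATE b=1 (auto-commit; committed b=1)
Op 5: UPDATE b=5 (auto-commit; committed b=5)
Op 6: UPDATE e=29 (auto-commit; committed e=29)
Op 7: BEGIN: in_txn=True, pending={}
Op 8: ROLLBACK: discarded pending []; in_txn=False
Op 9: BEGIN: in_txn=True, pending={}
After op 9: visible(b) = 5 (pending={}, committed={b=5, c=14, e=29})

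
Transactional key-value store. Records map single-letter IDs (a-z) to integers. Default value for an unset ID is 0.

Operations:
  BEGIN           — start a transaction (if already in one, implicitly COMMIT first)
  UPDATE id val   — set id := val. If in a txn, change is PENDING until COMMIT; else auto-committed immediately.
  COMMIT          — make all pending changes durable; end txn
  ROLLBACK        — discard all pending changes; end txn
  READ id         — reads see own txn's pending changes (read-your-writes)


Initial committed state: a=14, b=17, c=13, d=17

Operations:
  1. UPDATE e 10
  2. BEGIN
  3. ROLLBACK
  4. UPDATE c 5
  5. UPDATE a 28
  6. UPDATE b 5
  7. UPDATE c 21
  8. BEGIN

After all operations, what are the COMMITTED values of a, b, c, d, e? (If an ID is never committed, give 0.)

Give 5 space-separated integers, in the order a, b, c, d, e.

Initial committed: {a=14, b=17, c=13, d=17}
Op 1: UPDATE e=10 (auto-commit; committed e=10)
Op 2: BEGIN: in_txn=True, pending={}
Op 3: ROLLBACK: discarded pending []; in_txn=False
Op 4: UPDATE c=5 (auto-commit; committed c=5)
Op 5: UPDATE a=28 (auto-commit; committed a=28)
Op 6: UPDATE b=5 (auto-commit; committed b=5)
Op 7: UPDATE c=21 (auto-commit; committed c=21)
Op 8: BEGIN: in_txn=True, pending={}
Final committed: {a=28, b=5, c=21, d=17, e=10}

Answer: 28 5 21 17 10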